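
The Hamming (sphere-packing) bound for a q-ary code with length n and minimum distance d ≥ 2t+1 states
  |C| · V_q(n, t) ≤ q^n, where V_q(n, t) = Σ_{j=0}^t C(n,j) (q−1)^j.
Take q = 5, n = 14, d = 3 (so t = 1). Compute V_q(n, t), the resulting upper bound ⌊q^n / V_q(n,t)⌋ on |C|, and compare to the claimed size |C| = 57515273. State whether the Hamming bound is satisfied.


V_q(n, t) = 57, q^n = 6103515625, Hamming bound = 107079221, |C| = 57515273 ≤ bound (satisfied).

Step 1: Compute V_q(n, t) = Σ_{j=0}^1 C(n, j) (q−1)^j.
  j = 0: C(14,0)·(4)^0 = 1·1 = 1.
  j = 1: C(14,1)·(4)^1 = 14·4 = 56.
  V_q(n, t) = 1 + 56 = 57.
Step 2: q^n = 5^14 = 6103515625.
Step 3: Hamming bound ⌊q^n / V_q(n,t)⌋ = ⌊6103515625/57⌋ = 107079221.
Step 4: Compare |C| = 57515273 to 107079221: satisfied.
The claimed |C| lies below the Hamming bound.


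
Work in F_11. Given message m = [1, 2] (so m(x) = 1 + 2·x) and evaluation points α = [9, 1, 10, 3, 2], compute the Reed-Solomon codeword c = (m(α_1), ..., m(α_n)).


c = [8, 3, 10, 7, 5]

Message polynomial: m(x) = 1 + 2·x (mod 11).
For each evaluation point α_i, compute m(α_i) mod 11:
  α_1 = 9: Horner steps 2 → 8, so m(9) = 8.
  α_2 = 1: Horner steps 2 → 3, so m(1) = 3.
  α_3 = 10: Horner steps 2 → 10, so m(10) = 10.
  α_4 = 3: Horner steps 2 → 7, so m(3) = 7.
  α_5 = 2: Horner steps 2 → 5, so m(2) = 5.
Codeword c = [8, 3, 10, 7, 5] ∈ F_11^5.


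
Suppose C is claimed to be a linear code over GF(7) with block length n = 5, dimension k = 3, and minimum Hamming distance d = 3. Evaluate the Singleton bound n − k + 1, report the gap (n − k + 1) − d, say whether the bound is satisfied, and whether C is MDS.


Singleton RHS = n − k + 1 = 3, slack = 0, bound satisfied, MDS.

Singleton bound: d ≤ n − k + 1.
Here n = 5, k = 3, so n − k + 1 = 3.
Given d = 3, check d ≤ 3: YES.
Slack = (n − k + 1) − d = 0.
The code is MDS (slack = 0).
Description: the claimed parameters are [5, 3, 3]_7; such a code would be MDS (meets Singleton bound).


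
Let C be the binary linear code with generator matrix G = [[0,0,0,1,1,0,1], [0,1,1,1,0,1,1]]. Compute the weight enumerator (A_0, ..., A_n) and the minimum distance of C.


Weight distribution: A_0 = 1, A_3 = 1, A_4 = 1, A_5 = 1. Minimum distance d = 3.

Enumerate all 2^2 = 4 messages m ∈ F_2^2.
For each, compute codeword c = mG in F_2^7, then tally its weight.
  m = 00 → c = 0000000, weight = 0.
  m = 10 → c = 0001101, weight = 3.
  m = 01 → c = 0111011, weight = 5.
  m = 11 → c = 0110110, weight = 4.
Tally weights:
  weight 0: 1 codewords.
  weight 3: 1 codewords.
  weight 4: 1 codewords.
  weight 5: 1 codewords.
Minimum distance d = smallest w > 0 with A_w > 0 = 3.
Sanity: Σ A_w = 4 = 2^2 = 4 ✓.


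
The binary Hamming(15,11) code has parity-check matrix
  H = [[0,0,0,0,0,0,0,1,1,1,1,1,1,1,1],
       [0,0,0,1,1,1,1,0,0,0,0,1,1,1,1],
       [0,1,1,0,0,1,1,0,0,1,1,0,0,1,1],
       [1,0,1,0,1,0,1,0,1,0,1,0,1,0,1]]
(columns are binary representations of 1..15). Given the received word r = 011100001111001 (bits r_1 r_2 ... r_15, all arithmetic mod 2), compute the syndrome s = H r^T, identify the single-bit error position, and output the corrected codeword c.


s = (1, 1, 1, 0)^T, error position = 14, corrected codeword c = 011100001111011

Compute s = H r^T mod 2 one row at a time:
  s_1 = 0 + 1 + 1 + 1 + 1 + 0 + 0 + 1 = 5 ≡ 1 (mod 2).
  s_2 = 1 + 0 + 0 + 0 + 1 + 0 + 0 + 1 = 3 ≡ 1 (mod 2).
  s_3 = 1 + 1 + 0 + 0 + 1 + 1 + 0 + 1 = 5 ≡ 1 (mod 2).
  s_4 = 0 + 1 + 0 + 0 + 1 + 1 + 0 + 1 = 4 ≡ 0 (mod 2).
s = (1, 1, 1, 0)^T — this equals column 14 of H (binary 1110), so error is at position 14.
Correct: flip bit 14 of r = 011100001111001 to get c = 011100001111011.


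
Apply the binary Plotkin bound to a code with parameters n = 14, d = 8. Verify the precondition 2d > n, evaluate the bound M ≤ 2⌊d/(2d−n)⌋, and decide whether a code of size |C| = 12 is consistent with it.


Plotkin bound M ≤ 8; given |C| = 12 > bound (violated).

Check applicability: 2d = 16, n = 14.
2d − n = 2 > 0, so Plotkin applies.
Compute d/(2d−n) = 8/2 ≈ 4.0000.
⌊d/(2d−n)⌋ = 4.
Plotkin bound: M ≤ 2·4 = 8.
Given |C| = 12, check: VIOLATED.
This |C| is above the Plotkin bound, so no binary code with n = 14, d = 8 and 12 codewords exists.


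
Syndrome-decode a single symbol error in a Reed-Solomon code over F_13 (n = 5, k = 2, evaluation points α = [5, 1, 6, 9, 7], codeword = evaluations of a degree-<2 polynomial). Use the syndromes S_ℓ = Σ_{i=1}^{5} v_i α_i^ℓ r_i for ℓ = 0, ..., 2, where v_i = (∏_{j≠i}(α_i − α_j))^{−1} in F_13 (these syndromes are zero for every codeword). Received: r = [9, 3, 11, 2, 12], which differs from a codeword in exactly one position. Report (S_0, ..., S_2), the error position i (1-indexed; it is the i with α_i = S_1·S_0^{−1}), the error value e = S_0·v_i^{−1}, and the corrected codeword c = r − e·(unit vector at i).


S = (10, 8, 9), error at position 3, error magnitude e = 7, c = [9, 3, 4, 2, 12].

Step 1: column multipliers v_i = (∏_{j≠i}(α_i − α_j))^{−1} mod 13.
  i = 1 (α = 5): (5−1)(5−6)(5−9)(5−7) = 4·(−1)·(−4)·(−2) = −32 ≡ 7, so v_1 = 7^{−1} = 2 (mod 13).
  i = 2 (α = 1): (1−5)(1−6)(1−9)(1−7) = (−4)·(−5)·(−8)·(−6) = 960 ≡ 11, so v_2 = 11^{−1} = 6 (mod 13).
  i = 3 (α = 6): (6−5)(6−1)(6−9)(6−7) = 1·5·(−3)·(−1) = 15 ≡ 2, so v_3 = 2^{−1} = 7 (mod 13).
  i = 4 (α = 9): (9−5)(9−1)(9−6)(9−7) = 4·8·3·2 = 192 ≡ 10, so v_4 = 10^{−1} = 4 (mod 13).
  i = 5 (α = 7): (7−5)(7−1)(7−6)(7−9) = 2·6·1·(−2) = −24 ≡ 2, so v_5 = 2^{−1} = 7 (mod 13).
  v = [2, 6, 7, 4, 7].
Step 2: syndromes of r = [9, 3, 11, 2, 12] (all sums mod 13).
  S_0 = Σ v_i r_i = 2·9 + 6·3 + 7·11 + 4·2 + 7·12 = 205 ≡ 10.
  S_1 = Σ v_i α_i r_i = 2·5·9 + 6·1·3 + 7·6·11 + 4·9·2 + 7·7·12 = 1230 ≡ 8.
  α_i^2 mod 13 = [12, 1, 10, 3, 10].
  S_2 = Σ v_i α_i^2 r_i = 2·12·9 + 6·1·3 + 7·10·11 + 4·3·2 + 7·10·12 = 1868 ≡ 9.
  S = (10, 8, 9) ≠ 0, so r is not a codeword (an error is present).
Step 3: locate the error. For a single error e at position i, S_ℓ = v_i·e·α_i^ℓ, so α_err = S_1/S_0.
  S_0^{−1} = 10^{−1} = 4 (mod 13), so α_err = 8·4 = 32 ≡ 6 = α_3. Error position i = 3.
  Consistency check: S_2/S_1 = 9·5 = 45 ≡ 6 = α_err ✓ (single-error assumption holds).
Step 4: error magnitude e = S_0/v_3 = S_0·∏_{j≠3}(α_3 − α_j) = 10·2 = 20 ≡ 7 (mod 13).
Step 5: correct position 3: c_3 = r_3 − e = 11 − 7 ≡ 4 (mod 13). Hence c = [9, 3, 4, 2, 12].
  Check: interpolating c through the α_i gives m(x) = 8 + 8·x (degree < 2) with m(α_i) = c_i for every i, so c is indeed a codeword.


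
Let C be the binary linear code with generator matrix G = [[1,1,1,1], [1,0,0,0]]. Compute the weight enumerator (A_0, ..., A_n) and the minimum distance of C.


Weight distribution: A_0 = 1, A_1 = 1, A_3 = 1, A_4 = 1. Minimum distance d = 1.

Enumerate all 2^2 = 4 messages m ∈ F_2^2.
For each, compute codeword c = mG in F_2^4, then tally its weight.
  m = 00 → c = 0000, weight = 0.
  m = 10 → c = 1111, weight = 4.
  m = 01 → c = 1000, weight = 1.
  m = 11 → c = 0111, weight = 3.
Tally weights:
  weight 0: 1 codewords.
  weight 1: 1 codewords.
  weight 3: 1 codewords.
  weight 4: 1 codewords.
Minimum distance d = smallest w > 0 with A_w > 0 = 1.
Sanity: Σ A_w = 4 = 2^2 = 4 ✓.


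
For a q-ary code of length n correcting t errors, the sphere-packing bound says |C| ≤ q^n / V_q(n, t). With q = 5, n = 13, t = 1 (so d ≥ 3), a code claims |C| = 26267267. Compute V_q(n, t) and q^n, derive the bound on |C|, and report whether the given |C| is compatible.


V_q(n, t) = 53, q^n = 1220703125, Hamming bound = 23032134, |C| = 26267267 > bound (violated).

Step 1: Compute V_q(n, t) = Σ_{j=0}^1 C(n, j) (q−1)^j.
  j = 0: C(13,0)·(4)^0 = 1·1 = 1.
  j = 1: C(13,1)·(4)^1 = 13·4 = 52.
  V_q(n, t) = 1 + 52 = 53.
Step 2: q^n = 5^13 = 1220703125.
Step 3: Hamming bound ⌊q^n / V_q(n,t)⌋ = ⌊1220703125/53⌋ = 23032134.
Step 4: Compare |C| = 26267267 to 23032134: violated.
The claimed |C| lies above the Hamming bound, so no 5-ary code of length 13 with d ≥ 3 can have 26267267 codewords.


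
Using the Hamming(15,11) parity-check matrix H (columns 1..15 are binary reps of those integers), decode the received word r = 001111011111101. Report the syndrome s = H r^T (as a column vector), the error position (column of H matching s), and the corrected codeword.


s = (1, 0, 1, 0)^T, error position = 10, corrected codeword c = 001111011011101

Compute s = H r^T mod 2 one row at a time:
  s_1 = 1 + 1 + 1 + 1 + 1 + 1 + 0 + 1 = 7 ≡ 1 (mod 2).
  s_2 = 1 + 1 + 1 + 0 + 1 + 1 + 0 + 1 = 6 ≡ 0 (mod 2).
  s_3 = 0 + 1 + 1 + 0 + 1 + 1 + 0 + 1 = 5 ≡ 1 (mod 2).
  s_4 = 0 + 1 + 1 + 0 + 1 + 1 + 1 + 1 = 6 ≡ 0 (mod 2).
s = (1, 0, 1, 0)^T — this equals column 10 of H (binary 1010), so error is at position 10.
Correct: flip bit 10 of r = 001111011111101 to get c = 001111011011101.


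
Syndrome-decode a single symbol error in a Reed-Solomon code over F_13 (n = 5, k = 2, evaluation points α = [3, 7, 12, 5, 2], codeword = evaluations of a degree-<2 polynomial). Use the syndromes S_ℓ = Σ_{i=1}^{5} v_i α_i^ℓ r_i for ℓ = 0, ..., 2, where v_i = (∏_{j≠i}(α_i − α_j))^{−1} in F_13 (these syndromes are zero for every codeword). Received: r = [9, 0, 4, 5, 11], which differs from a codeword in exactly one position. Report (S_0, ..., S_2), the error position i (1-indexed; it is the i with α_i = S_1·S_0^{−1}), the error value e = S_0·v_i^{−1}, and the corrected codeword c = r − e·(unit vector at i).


S = (8, 4, 2), error at position 2, error magnitude e = 12, c = [9, 1, 4, 5, 11].

Step 1: column multipliers v_i = (∏_{j≠i}(α_i − α_j))^{−1} mod 13.
  i = 1 (α = 3): (3−7)(3−12)(3−5)(3−2) = (−4)·(−9)·(−2)·1 = −72 ≡ 6, so v_1 = 6^{−1} = 11 (mod 13).
  i = 2 (α = 7): (7−3)(7−12)(7−5)(7−2) = 4·(−5)·2·5 = −200 ≡ 8, so v_2 = 8^{−1} = 5 (mod 13).
  i = 3 (α = 12): (12−3)(12−7)(12−5)(12−2) = 9·5·7·10 = 3150 ≡ 4, so v_3 = 4^{−1} = 10 (mod 13).
  i = 4 (α = 5): (5−3)(5−7)(5−12)(5−2) = 2·(−2)·(−7)·3 = 84 ≡ 6, so v_4 = 6^{−1} = 11 (mod 13).
  i = 5 (α = 2): (2−3)(2−7)(2−12)(2−5) = (−1)·(−5)·(−10)·(−3) = 150 ≡ 7, so v_5 = 7^{−1} = 2 (mod 13).
  v = [11, 5, 10, 11, 2].
Step 2: syndromes of r = [9, 0, 4, 5, 11] (all sums mod 13).
  S_0 = Σ v_i r_i = 11·9 + 5·0 + 10·4 + 11·5 + 2·11 = 216 ≡ 8.
  S_1 = Σ v_i α_i r_i = 11·3·9 + 5·7·0 + 10·12·4 + 11·5·5 + 2·2·11 = 1096 ≡ 4.
  α_i^2 mod 13 = [9, 10, 1, 12, 4].
  S_2 = Σ v_i α_i^2 r_i = 11·9·9 + 5·10·0 + 10·1·4 + 11·12·5 + 2·4·11 = 1679 ≡ 2.
  S = (8, 4, 2) ≠ 0, so r is not a codeword (an error is present).
Step 3: locate the error. For a single error e at position i, S_ℓ = v_i·e·α_i^ℓ, so α_err = S_1/S_0.
  S_0^{−1} = 8^{−1} = 5 (mod 13), so α_err = 4·5 = 20 ≡ 7 = α_2. Error position i = 2.
  Consistency check: S_2/S_1 = 2·10 = 20 ≡ 7 = α_err ✓ (single-error assumption holds).
Step 4: error magnitude e = S_0/v_2 = S_0·∏_{j≠2}(α_2 − α_j) = 8·8 = 64 ≡ 12 (mod 13).
Step 5: correct position 2: c_2 = r_2 − e = 0 − 12 ≡ 1 (mod 13). Hence c = [9, 1, 4, 5, 11].
  Check: interpolating c through the α_i gives m(x) = 2 + 11·x (degree < 2) with m(α_i) = c_i for every i, so c is indeed a codeword.


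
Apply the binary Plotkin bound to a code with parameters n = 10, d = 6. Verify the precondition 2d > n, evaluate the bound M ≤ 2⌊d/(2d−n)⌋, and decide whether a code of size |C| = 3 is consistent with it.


Plotkin bound M ≤ 6; given |C| = 3 ≤ bound (satisfied).

Check applicability: 2d = 12, n = 10.
2d − n = 2 > 0, so Plotkin applies.
Compute d/(2d−n) = 6/2 ≈ 3.0000.
⌊d/(2d−n)⌋ = 3.
Plotkin bound: M ≤ 2·3 = 6.
Given |C| = 3, check: satisfied.
This |C| is below the Plotkin bound.


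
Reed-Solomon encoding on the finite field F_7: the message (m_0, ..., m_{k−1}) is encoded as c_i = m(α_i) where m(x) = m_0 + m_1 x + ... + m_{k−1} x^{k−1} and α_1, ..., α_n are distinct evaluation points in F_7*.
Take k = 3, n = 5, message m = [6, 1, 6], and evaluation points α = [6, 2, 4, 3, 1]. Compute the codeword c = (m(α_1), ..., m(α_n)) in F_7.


c = [4, 4, 1, 0, 6]

Message polynomial: m(x) = 6 + 1·x + 6·x^2 (mod 7).
For each evaluation point α_i, compute m(α_i) mod 7:
  α_1 = 6: Horner steps 6 → 2 → 4, so m(6) = 4.
  α_2 = 2: Horner steps 6 → 6 → 4, so m(2) = 4.
  α_3 = 4: Horner steps 6 → 4 → 1, so m(4) = 1.
  α_4 = 3: Horner steps 6 → 5 → 0, so m(3) = 0.
  α_5 = 1: Horner steps 6 → 0 → 6, so m(1) = 6.
Codeword c = [4, 4, 1, 0, 6] ∈ F_7^5.


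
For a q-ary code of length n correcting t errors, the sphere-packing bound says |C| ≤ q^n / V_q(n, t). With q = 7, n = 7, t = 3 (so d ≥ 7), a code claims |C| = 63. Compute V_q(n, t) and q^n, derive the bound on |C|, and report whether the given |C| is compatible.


V_q(n, t) = 8359, q^n = 823543, Hamming bound = 98, |C| = 63 ≤ bound (satisfied).

Step 1: Compute V_q(n, t) = Σ_{j=0}^3 C(n, j) (q−1)^j.
  j = 0: C(7,0)·(6)^0 = 1·1 = 1.
  j = 1: C(7,1)·(6)^1 = 7·6 = 42.
  j = 2: C(7,2)·(6)^2 = 21·36 = 756.
  j = 3: C(7,3)·(6)^3 = 35·216 = 7560.
  V_q(n, t) = 1 + 42 + 756 + 7560 = 8359.
Step 2: q^n = 7^7 = 823543.
Step 3: Hamming bound ⌊q^n / V_q(n,t)⌋ = ⌊823543/8359⌋ = 98.
Step 4: Compare |C| = 63 to 98: satisfied.
The claimed |C| lies below the Hamming bound.


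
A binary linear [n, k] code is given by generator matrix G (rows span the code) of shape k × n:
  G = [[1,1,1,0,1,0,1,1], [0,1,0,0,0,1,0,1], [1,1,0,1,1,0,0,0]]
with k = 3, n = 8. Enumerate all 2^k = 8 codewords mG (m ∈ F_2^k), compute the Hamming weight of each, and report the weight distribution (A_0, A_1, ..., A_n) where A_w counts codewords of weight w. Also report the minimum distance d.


Weight distribution: A_0 = 1, A_3 = 1, A_4 = 2, A_5 = 3, A_6 = 1. Minimum distance d = 3.

Enumerate all 2^3 = 8 messages m ∈ F_2^3.
For each, compute codeword c = mG in F_2^8, then tally its weight.
  m = 000 → c = 00000000, weight = 0.
  m = 100 → c = 11101011, weight = 6.
  m = 010 → c = 01000101, weight = 3.
  m = 110 → c = 10101110, weight = 5.
  m = 001 → c = 11011000, weight = 4.
  m = 101 → c = 00110011, weight = 4.
  m = 011 → c = 10011101, weight = 5.
  m = 111 → c = 01110110, weight = 5.
Tally weights:
  weight 0: 1 codewords.
  weight 3: 1 codewords.
  weight 4: 2 codewords.
  weight 5: 3 codewords.
  weight 6: 1 codewords.
Minimum distance d = smallest w > 0 with A_w > 0 = 3.
Sanity: Σ A_w = 8 = 2^3 = 8 ✓.


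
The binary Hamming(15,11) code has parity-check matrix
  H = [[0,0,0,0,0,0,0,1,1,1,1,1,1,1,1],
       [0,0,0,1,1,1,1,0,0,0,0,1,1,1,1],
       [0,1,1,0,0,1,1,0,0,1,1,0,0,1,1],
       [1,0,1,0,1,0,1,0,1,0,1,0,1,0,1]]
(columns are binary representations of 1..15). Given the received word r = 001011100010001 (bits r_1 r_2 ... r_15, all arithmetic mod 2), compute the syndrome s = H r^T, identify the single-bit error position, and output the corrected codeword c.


s = (0, 0, 1, 1)^T, error position = 3, corrected codeword c = 000011100010001

Compute s = H r^T mod 2 one row at a time:
  s_1 = 0 + 0 + 0 + 1 + 0 + 0 + 0 + 1 = 2 ≡ 0 (mod 2).
  s_2 = 0 + 1 + 1 + 1 + 0 + 0 + 0 + 1 = 4 ≡ 0 (mod 2).
  s_3 = 0 + 1 + 1 + 1 + 0 + 1 + 0 + 1 = 5 ≡ 1 (mod 2).
  s_4 = 0 + 1 + 1 + 1 + 0 + 1 + 0 + 1 = 5 ≡ 1 (mod 2).
s = (0, 0, 1, 1)^T — this equals column 3 of H (binary 0011), so error is at position 3.
Correct: flip bit 3 of r = 001011100010001 to get c = 000011100010001.


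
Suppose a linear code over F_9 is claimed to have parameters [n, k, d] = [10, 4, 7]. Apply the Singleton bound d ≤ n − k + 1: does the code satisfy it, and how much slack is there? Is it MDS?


Singleton RHS = n − k + 1 = 7, slack = 0, bound satisfied, MDS.

Singleton bound: d ≤ n − k + 1.
Here n = 10, k = 4, so n − k + 1 = 7.
Given d = 7, check d ≤ 7: YES.
Slack = (n − k + 1) − d = 0.
The code is MDS (slack = 0).
Description: the claimed parameters are [10, 4, 7]_9; such a code would be MDS (meets Singleton bound).


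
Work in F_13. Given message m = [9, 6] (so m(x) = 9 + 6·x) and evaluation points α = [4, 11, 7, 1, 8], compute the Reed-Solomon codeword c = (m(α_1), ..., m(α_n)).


c = [7, 10, 12, 2, 5]

Message polynomial: m(x) = 9 + 6·x (mod 13).
For each evaluation point α_i, compute m(α_i) mod 13:
  α_1 = 4: Horner steps 6 → 7, so m(4) = 7.
  α_2 = 11: Horner steps 6 → 10, so m(11) = 10.
  α_3 = 7: Horner steps 6 → 12, so m(7) = 12.
  α_4 = 1: Horner steps 6 → 2, so m(1) = 2.
  α_5 = 8: Horner steps 6 → 5, so m(8) = 5.
Codeword c = [7, 10, 12, 2, 5] ∈ F_13^5.


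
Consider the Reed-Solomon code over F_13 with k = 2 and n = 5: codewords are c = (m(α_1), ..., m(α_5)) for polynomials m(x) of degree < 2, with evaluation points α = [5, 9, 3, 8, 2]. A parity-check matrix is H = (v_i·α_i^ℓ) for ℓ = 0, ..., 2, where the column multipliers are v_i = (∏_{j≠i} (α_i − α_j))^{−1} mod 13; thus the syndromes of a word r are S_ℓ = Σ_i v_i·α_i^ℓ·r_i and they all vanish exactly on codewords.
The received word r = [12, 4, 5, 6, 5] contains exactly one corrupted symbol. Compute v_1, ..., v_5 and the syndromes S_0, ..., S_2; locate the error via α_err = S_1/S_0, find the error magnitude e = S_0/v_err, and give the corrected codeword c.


S = (3, 9, 1), error at position 3, error magnitude e = 2, c = [12, 4, 3, 6, 5].

Step 1: column multipliers v_i = (∏_{j≠i}(α_i − α_j))^{−1} mod 13.
  i = 1 (α = 5): (5−9)(5−3)(5−8)(5−2) = (−4)·2·(−3)·3 = 72 ≡ 7, so v_1 = 7^{−1} = 2 (mod 13).
  i = 2 (α = 9): (9−5)(9−3)(9−8)(9−2) = 4·6·1·7 = 168 ≡ 12, so v_2 = 12^{−1} = 12 (mod 13).
  i = 3 (α = 3): (3−5)(3−9)(3−8)(3−2) = (−2)·(−6)·(−5)·1 = −60 ≡ 5, so v_3 = 5^{−1} = 8 (mod 13).
  i = 4 (α = 8): (8−5)(8−9)(8−3)(8−2) = 3·(−1)·5·6 = −90 ≡ 1, so v_4 = 1^{−1} = 1 (mod 13).
  i = 5 (α = 2): (2−5)(2−9)(2−3)(2−8) = (−3)·(−7)·(−1)·(−6) = 126 ≡ 9, so v_5 = 9^{−1} = 3 (mod 13).
  v = [2, 12, 8, 1, 3].
Step 2: syndromes of r = [12, 4, 5, 6, 5] (all sums mod 13).
  S_0 = Σ v_i r_i = 2·12 + 12·4 + 8·5 + 1·6 + 3·5 = 133 ≡ 3.
  S_1 = Σ v_i α_i r_i = 2·5·12 + 12·9·4 + 8·3·5 + 1·8·6 + 3·2·5 = 750 ≡ 9.
  α_i^2 mod 13 = [12, 3, 9, 12, 4].
  S_2 = Σ v_i α_i^2 r_i = 2·12·12 + 12·3·4 + 8·9·5 + 1·12·6 + 3·4·5 = 924 ≡ 1.
  S = (3, 9, 1) ≠ 0, so r is not a codeword (an error is present).
Step 3: locate the error. For a single error e at position i, S_ℓ = v_i·e·α_i^ℓ, so α_err = S_1/S_0.
  S_0^{−1} = 3^{−1} = 9 (mod 13), so α_err = 9·9 = 81 ≡ 3 = α_3. Error position i = 3.
  Consistency check: S_2/S_1 = 1·3 = 3 ≡ 3 = α_err ✓ (single-error assumption holds).
Step 4: error magnitude e = S_0/v_3 = S_0·∏_{j≠3}(α_3 − α_j) = 3·5 = 15 ≡ 2 (mod 13).
Step 5: correct position 3: c_3 = r_3 − e = 5 − 2 ≡ 3 (mod 13). Hence c = [12, 4, 3, 6, 5].
  Check: interpolating c through the α_i gives m(x) = 9 + 11·x (degree < 2) with m(α_i) = c_i for every i, so c is indeed a codeword.


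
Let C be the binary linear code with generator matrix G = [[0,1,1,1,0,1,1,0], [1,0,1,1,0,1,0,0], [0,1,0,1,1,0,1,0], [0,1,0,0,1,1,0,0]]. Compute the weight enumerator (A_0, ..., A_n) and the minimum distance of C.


Weight distribution: A_0 = 1, A_2 = 1, A_3 = 6, A_4 = 5, A_5 = 2, A_6 = 1. Minimum distance d = 2.

Enumerate all 2^4 = 16 messages m ∈ F_2^4.
For each, compute codeword c = mG in F_2^8, then tally its weight.
  m = 0000 → c = 00000000, weight = 0.
  m = 1000 → c = 01110110, weight = 5.
  m = 0100 → c = 10110100, weight = 4.
  m = 1100 → c = 11000010, weight = 3.
  m = 0010 → c = 01011010, weight = 4.
  m = 1010 → c = 00101100, weight = 3.
  m = 0110 → c = 11101110, weight = 6.
  m = 1110 → c = 10011000, weight = 3.
  m = 0001 → c = 01001100, weight = 3.
  m = 1001 → c = 00111010, weight = 4.
  m = 0101 → c = 11111000, weight = 5.
  m = 1101 → c = 10001110, weight = 4.
  m = 0011 → c = 00010110, weight = 3.
  m = 1011 → c = 01100000, weight = 2.
  m = 0111 → c = 10100010, weight = 3.
  m = 1111 → c = 11010100, weight = 4.
Tally weights:
  weight 0: 1 codewords.
  weight 2: 1 codewords.
  weight 3: 6 codewords.
  weight 4: 5 codewords.
  weight 5: 2 codewords.
  weight 6: 1 codewords.
Minimum distance d = smallest w > 0 with A_w > 0 = 2.
Sanity: Σ A_w = 16 = 2^4 = 16 ✓.


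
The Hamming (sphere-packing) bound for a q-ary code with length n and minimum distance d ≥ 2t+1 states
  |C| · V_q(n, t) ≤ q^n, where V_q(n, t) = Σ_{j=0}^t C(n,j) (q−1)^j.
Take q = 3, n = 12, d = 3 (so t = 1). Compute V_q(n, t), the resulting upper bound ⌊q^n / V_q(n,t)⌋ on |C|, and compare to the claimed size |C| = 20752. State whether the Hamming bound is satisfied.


V_q(n, t) = 25, q^n = 531441, Hamming bound = 21257, |C| = 20752 ≤ bound (satisfied).

Step 1: Compute V_q(n, t) = Σ_{j=0}^1 C(n, j) (q−1)^j.
  j = 0: C(12,0)·(2)^0 = 1·1 = 1.
  j = 1: C(12,1)·(2)^1 = 12·2 = 24.
  V_q(n, t) = 1 + 24 = 25.
Step 2: q^n = 3^12 = 531441.
Step 3: Hamming bound ⌊q^n / V_q(n,t)⌋ = ⌊531441/25⌋ = 21257.
Step 4: Compare |C| = 20752 to 21257: satisfied.
The claimed |C| lies below the Hamming bound.


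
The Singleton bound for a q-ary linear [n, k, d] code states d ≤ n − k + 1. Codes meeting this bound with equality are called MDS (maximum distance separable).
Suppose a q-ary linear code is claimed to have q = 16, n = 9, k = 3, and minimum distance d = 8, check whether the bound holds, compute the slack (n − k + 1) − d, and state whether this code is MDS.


Singleton RHS = n − k + 1 = 7, slack = -1, bound violated (no such code; not MDS).

Singleton bound: d ≤ n − k + 1.
Here n = 9, k = 3, so n − k + 1 = 7.
Given d = 8, check d ≤ 7: NO.
Slack = (n − k + 1) − d = -1.
The slack is negative: d = 8 exceeds n − k + 1 = 7 by 1, so the Singleton bound is violated and no linear [9, 3, 8]_16 code can exist. In particular it is not MDS (MDS requires d = n − k + 1 exactly).
Description: the claimed parameters are [9, 3, 8]_16; such a code would be impossible (violates the Singleton bound).


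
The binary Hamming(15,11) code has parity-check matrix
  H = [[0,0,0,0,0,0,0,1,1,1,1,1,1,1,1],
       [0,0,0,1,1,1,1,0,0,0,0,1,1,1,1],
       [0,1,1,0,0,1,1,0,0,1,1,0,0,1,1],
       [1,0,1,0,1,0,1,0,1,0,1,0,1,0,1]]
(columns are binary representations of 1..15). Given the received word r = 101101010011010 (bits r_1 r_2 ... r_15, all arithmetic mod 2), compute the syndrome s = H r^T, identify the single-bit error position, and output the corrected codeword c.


s = (0, 0, 0, 1)^T, error position = 1, corrected codeword c = 001101010011010

Compute s = H r^T mod 2 one row at a time:
  s_1 = 1 + 0 + 0 + 1 + 1 + 0 + 1 + 0 = 4 ≡ 0 (mod 2).
  s_2 = 1 + 0 + 1 + 0 + 1 + 0 + 1 + 0 = 4 ≡ 0 (mod 2).
  s_3 = 0 + 1 + 1 + 0 + 0 + 1 + 1 + 0 = 4 ≡ 0 (mod 2).
  s_4 = 1 + 1 + 0 + 0 + 0 + 1 + 0 + 0 = 3 ≡ 1 (mod 2).
s = (0, 0, 0, 1)^T — this equals column 1 of H (binary 0001), so error is at position 1.
Correct: flip bit 1 of r = 101101010011010 to get c = 001101010011010.


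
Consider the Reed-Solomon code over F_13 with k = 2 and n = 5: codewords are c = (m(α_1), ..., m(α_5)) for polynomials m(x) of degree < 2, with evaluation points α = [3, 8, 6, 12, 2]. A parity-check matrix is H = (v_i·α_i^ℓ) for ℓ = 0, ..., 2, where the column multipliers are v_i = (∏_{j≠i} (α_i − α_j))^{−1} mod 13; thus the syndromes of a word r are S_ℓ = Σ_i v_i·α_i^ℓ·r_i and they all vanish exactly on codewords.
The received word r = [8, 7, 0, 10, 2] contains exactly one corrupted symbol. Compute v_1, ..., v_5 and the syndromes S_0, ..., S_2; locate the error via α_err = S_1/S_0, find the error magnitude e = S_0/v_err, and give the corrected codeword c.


S = (3, 11, 10), error at position 2, error magnitude e = 8, c = [8, 12, 0, 10, 2].

Step 1: column multipliers v_i = (∏_{j≠i}(α_i − α_j))^{−1} mod 13.
  i = 1 (α = 3): (3−8)(3−6)(3−12)(3−2) = (−5)·(−3)·(−9)·1 = −135 ≡ 8, so v_1 = 8^{−1} = 5 (mod 13).
  i = 2 (α = 8): (8−3)(8−6)(8−12)(8−2) = 5·2·(−4)·6 = −240 ≡ 7, so v_2 = 7^{−1} = 2 (mod 13).
  i = 3 (α = 6): (6−3)(6−8)(6−12)(6−2) = 3·(−2)·(−6)·4 = 144 ≡ 1, so v_3 = 1^{−1} = 1 (mod 13).
  i = 4 (α = 12): (12−3)(12−8)(12−6)(12−2) = 9·4·6·10 = 2160 ≡ 2, so v_4 = 2^{−1} = 7 (mod 13).
  i = 5 (α = 2): (2−3)(2−8)(2−6)(2−12) = (−1)·(−6)·(−4)·(−10) = 240 ≡ 6, so v_5 = 6^{−1} = 11 (mod 13).
  v = [5, 2, 1, 7, 11].
Step 2: syndromes of r = [8, 7, 0, 10, 2] (all sums mod 13).
  S_0 = Σ v_i r_i = 5·8 + 2·7 + 1·0 + 7·10 + 11·2 = 146 ≡ 3.
  S_1 = Σ v_i α_i r_i = 5·3·8 + 2·8·7 + 1·6·0 + 7·12·10 + 11·2·2 = 1116 ≡ 11.
  α_i^2 mod 13 = [9, 12, 10, 1, 4].
  S_2 = Σ v_i α_i^2 r_i = 5·9·8 + 2·12·7 + 1·10·0 + 7·1·10 + 11·4·2 = 686 ≡ 10.
  S = (3, 11, 10) ≠ 0, so r is not a codeword (an error is present).
Step 3: locate the error. For a single error e at position i, S_ℓ = v_i·e·α_i^ℓ, so α_err = S_1/S_0.
  S_0^{−1} = 3^{−1} = 9 (mod 13), so α_err = 11·9 = 99 ≡ 8 = α_2. Error position i = 2.
  Consistency check: S_2/S_1 = 10·6 = 60 ≡ 8 = α_err ✓ (single-error assumption holds).
Step 4: error magnitude e = S_0/v_2 = S_0·∏_{j≠2}(α_2 − α_j) = 3·7 = 21 ≡ 8 (mod 13).
Step 5: correct position 2: c_2 = r_2 − e = 7 − 8 ≡ 12 (mod 13). Hence c = [8, 12, 0, 10, 2].
  Check: interpolating c through the α_i gives m(x) = 3 + 6·x (degree < 2) with m(α_i) = c_i for every i, so c is indeed a codeword.


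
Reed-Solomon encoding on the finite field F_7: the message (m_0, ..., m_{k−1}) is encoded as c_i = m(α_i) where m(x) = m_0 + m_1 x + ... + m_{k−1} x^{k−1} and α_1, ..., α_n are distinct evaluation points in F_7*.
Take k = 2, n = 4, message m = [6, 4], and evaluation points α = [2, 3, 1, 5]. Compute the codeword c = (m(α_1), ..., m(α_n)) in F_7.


c = [0, 4, 3, 5]

Message polynomial: m(x) = 6 + 4·x (mod 7).
For each evaluation point α_i, compute m(α_i) mod 7:
  α_1 = 2: Horner steps 4 → 0, so m(2) = 0.
  α_2 = 3: Horner steps 4 → 4, so m(3) = 4.
  α_3 = 1: Horner steps 4 → 3, so m(1) = 3.
  α_4 = 5: Horner steps 4 → 5, so m(5) = 5.
Codeword c = [0, 4, 3, 5] ∈ F_7^4.


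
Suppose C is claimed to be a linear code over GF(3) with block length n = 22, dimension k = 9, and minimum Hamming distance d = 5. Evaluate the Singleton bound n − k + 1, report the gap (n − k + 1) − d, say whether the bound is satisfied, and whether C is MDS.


Singleton RHS = n − k + 1 = 14, slack = 9, bound satisfied, not MDS.

Singleton bound: d ≤ n − k + 1.
Here n = 22, k = 9, so n − k + 1 = 14.
Given d = 5, check d ≤ 14: YES.
Slack = (n − k + 1) − d = 9.
The code is NOT MDS (slack = 9 > 0).
Description: the claimed parameters are [22, 9, 5]_3; such a code would be non-MDS.


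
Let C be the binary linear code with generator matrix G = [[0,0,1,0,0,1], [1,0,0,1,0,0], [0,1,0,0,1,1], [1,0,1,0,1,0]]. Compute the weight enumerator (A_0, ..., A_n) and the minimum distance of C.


Weight distribution: A_0 = 1, A_2 = 4, A_3 = 6, A_4 = 3, A_5 = 2. Minimum distance d = 2.

Enumerate all 2^4 = 16 messages m ∈ F_2^4.
For each, compute codeword c = mG in F_2^6, then tally its weight.
  m = 0000 → c = 000000, weight = 0.
  m = 1000 → c = 001001, weight = 2.
  m = 0100 → c = 100100, weight = 2.
  m = 1100 → c = 101101, weight = 4.
  m = 0010 → c = 010011, weight = 3.
  m = 1010 → c = 011010, weight = 3.
  m = 0110 → c = 110111, weight = 5.
  m = 1110 → c = 111110, weight = 5.
  m = 0001 → c = 101010, weight = 3.
  m = 1001 → c = 100011, weight = 3.
  m = 0101 → c = 001110, weight = 3.
  m = 1101 → c = 000111, weight = 3.
  m = 0011 → c = 111001, weight = 4.
  m = 1011 → c = 110000, weight = 2.
  m = 0111 → c = 011101, weight = 4.
  m = 1111 → c = 010100, weight = 2.
Tally weights:
  weight 0: 1 codewords.
  weight 2: 4 codewords.
  weight 3: 6 codewords.
  weight 4: 3 codewords.
  weight 5: 2 codewords.
Minimum distance d = smallest w > 0 with A_w > 0 = 2.
Sanity: Σ A_w = 16 = 2^4 = 16 ✓.


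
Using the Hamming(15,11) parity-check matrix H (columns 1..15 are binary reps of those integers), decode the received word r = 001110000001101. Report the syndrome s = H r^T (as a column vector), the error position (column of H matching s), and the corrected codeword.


s = (1, 1, 0, 0)^T, error position = 12, corrected codeword c = 001110000000101

Compute s = H r^T mod 2 one row at a time:
  s_1 = 0 + 0 + 0 + 0 + 1 + 1 + 0 + 1 = 3 ≡ 1 (mod 2).
  s_2 = 1 + 1 + 0 + 0 + 1 + 1 + 0 + 1 = 5 ≡ 1 (mod 2).
  s_3 = 0 + 1 + 0 + 0 + 0 + 0 + 0 + 1 = 2 ≡ 0 (mod 2).
  s_4 = 0 + 1 + 1 + 0 + 0 + 0 + 1 + 1 = 4 ≡ 0 (mod 2).
s = (1, 1, 0, 0)^T — this equals column 12 of H (binary 1100), so error is at position 12.
Correct: flip bit 12 of r = 001110000001101 to get c = 001110000000101.


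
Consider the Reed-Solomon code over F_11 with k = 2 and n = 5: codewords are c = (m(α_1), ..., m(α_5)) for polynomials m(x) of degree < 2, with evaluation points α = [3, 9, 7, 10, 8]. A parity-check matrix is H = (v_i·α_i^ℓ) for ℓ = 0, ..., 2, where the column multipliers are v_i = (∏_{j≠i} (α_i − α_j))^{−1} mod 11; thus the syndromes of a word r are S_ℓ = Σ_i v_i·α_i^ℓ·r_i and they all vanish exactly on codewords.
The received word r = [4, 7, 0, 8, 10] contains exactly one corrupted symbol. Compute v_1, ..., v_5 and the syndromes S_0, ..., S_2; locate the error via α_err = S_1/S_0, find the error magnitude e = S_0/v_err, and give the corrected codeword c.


S = (2, 7, 8), error at position 2, error magnitude e = 9, c = [4, 9, 0, 8, 10].

Step 1: column multipliers v_i = (∏_{j≠i}(α_i − α_j))^{−1} mod 11.
  i = 1 (α = 3): (3−9)(3−7)(3−10)(3−8) = (−6)·(−4)·(−7)·(−5) = 840 ≡ 4, so v_1 = 4^{−1} = 3 (mod 11).
  i = 2 (α = 9): (9−3)(9−7)(9−10)(9−8) = 6·2·(−1)·1 = −12 ≡ 10, so v_2 = 10^{−1} = 10 (mod 11).
  i = 3 (α = 7): (7−3)(7−9)(7−10)(7−8) = 4·(−2)·(−3)·(−1) = −24 ≡ 9, so v_3 = 9^{−1} = 5 (mod 11).
  i = 4 (α = 10): (10−3)(10−9)(10−7)(10−8) = 7·1·3·2 = 42 ≡ 9, so v_4 = 9^{−1} = 5 (mod 11).
  i = 5 (α = 8): (8−3)(8−9)(8−7)(8−10) = 5·(−1)·1·(−2) = 10 ≡ 10, so v_5 = 10^{−1} = 10 (mod 11).
  v = [3, 10, 5, 5, 10].
Step 2: syndromes of r = [4, 7, 0, 8, 10] (all sums mod 11).
  S_0 = Σ v_i r_i = 3·4 + 10·7 + 5·0 + 5·8 + 10·10 = 222 ≡ 2.
  S_1 = Σ v_i α_i r_i = 3·3·4 + 10·9·7 + 5·7·0 + 5·10·8 + 10·8·10 = 1866 ≡ 7.
  α_i^2 mod 11 = [9, 4, 5, 1, 9].
  S_2 = Σ v_i α_i^2 r_i = 3·9·4 + 10·4·7 + 5·5·0 + 5·1·8 + 10·9·10 = 1328 ≡ 8.
  S = (2, 7, 8) ≠ 0, so r is not a codeword (an error is present).
Step 3: locate the error. For a single error e at position i, S_ℓ = v_i·e·α_i^ℓ, so α_err = S_1/S_0.
  S_0^{−1} = 2^{−1} = 6 (mod 11), so α_err = 7·6 = 42 ≡ 9 = α_2. Error position i = 2.
  Consistency check: S_2/S_1 = 8·8 = 64 ≡ 9 = α_err ✓ (single-error assumption holds).
Step 4: error magnitude e = S_0/v_2 = S_0·∏_{j≠2}(α_2 − α_j) = 2·10 = 20 ≡ 9 (mod 11).
Step 5: correct position 2: c_2 = r_2 − e = 7 − 9 ≡ 9 (mod 11). Hence c = [4, 9, 0, 8, 10].
  Check: interpolating c through the α_i gives m(x) = 7 + 10·x (degree < 2) with m(α_i) = c_i for every i, so c is indeed a codeword.


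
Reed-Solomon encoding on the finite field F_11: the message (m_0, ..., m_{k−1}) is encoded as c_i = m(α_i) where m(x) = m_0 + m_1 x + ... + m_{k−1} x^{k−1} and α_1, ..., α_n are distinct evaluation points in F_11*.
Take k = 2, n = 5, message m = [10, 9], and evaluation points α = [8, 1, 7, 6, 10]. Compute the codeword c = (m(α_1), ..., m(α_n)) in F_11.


c = [5, 8, 7, 9, 1]

Message polynomial: m(x) = 10 + 9·x (mod 11).
For each evaluation point α_i, compute m(α_i) mod 11:
  α_1 = 8: Horner steps 9 → 5, so m(8) = 5.
  α_2 = 1: Horner steps 9 → 8, so m(1) = 8.
  α_3 = 7: Horner steps 9 → 7, so m(7) = 7.
  α_4 = 6: Horner steps 9 → 9, so m(6) = 9.
  α_5 = 10: Horner steps 9 → 1, so m(10) = 1.
Codeword c = [5, 8, 7, 9, 1] ∈ F_11^5.


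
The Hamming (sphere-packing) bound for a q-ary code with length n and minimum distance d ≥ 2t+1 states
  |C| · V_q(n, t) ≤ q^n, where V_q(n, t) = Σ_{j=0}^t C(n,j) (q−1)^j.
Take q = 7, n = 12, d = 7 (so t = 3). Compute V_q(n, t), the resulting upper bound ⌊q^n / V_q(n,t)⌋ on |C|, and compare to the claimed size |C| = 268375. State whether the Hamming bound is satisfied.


V_q(n, t) = 49969, q^n = 13841287201, Hamming bound = 276997, |C| = 268375 ≤ bound (satisfied).

Step 1: Compute V_q(n, t) = Σ_{j=0}^3 C(n, j) (q−1)^j.
  j = 0: C(12,0)·(6)^0 = 1·1 = 1.
  j = 1: C(12,1)·(6)^1 = 12·6 = 72.
  j = 2: C(12,2)·(6)^2 = 66·36 = 2376.
  j = 3: C(12,3)·(6)^3 = 220·216 = 47520.
  V_q(n, t) = 1 + 72 + 2376 + 47520 = 49969.
Step 2: q^n = 7^12 = 13841287201.
Step 3: Hamming bound ⌊q^n / V_q(n,t)⌋ = ⌊13841287201/49969⌋ = 276997.
Step 4: Compare |C| = 268375 to 276997: satisfied.
The claimed |C| lies below the Hamming bound.


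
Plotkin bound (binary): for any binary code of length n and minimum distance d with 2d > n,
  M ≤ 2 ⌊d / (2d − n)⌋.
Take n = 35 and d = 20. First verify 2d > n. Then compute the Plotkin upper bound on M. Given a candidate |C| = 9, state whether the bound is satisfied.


Plotkin bound M ≤ 8; given |C| = 9 > bound (violated).

Check applicability: 2d = 40, n = 35.
2d − n = 5 > 0, so Plotkin applies.
Compute d/(2d−n) = 20/5 ≈ 4.0000.
⌊d/(2d−n)⌋ = 4.
Plotkin bound: M ≤ 2·4 = 8.
Given |C| = 9, check: VIOLATED.
This |C| is above the Plotkin bound, so no binary code with n = 35, d = 20 and 9 codewords exists.


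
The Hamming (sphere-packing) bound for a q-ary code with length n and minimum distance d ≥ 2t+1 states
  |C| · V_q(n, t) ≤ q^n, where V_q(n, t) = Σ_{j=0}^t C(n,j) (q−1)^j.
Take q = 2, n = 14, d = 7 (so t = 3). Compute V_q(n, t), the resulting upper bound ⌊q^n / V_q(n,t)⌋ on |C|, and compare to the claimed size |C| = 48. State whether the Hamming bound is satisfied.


V_q(n, t) = 470, q^n = 16384, Hamming bound = 34, |C| = 48 > bound (violated).

Step 1: Compute V_q(n, t) = Σ_{j=0}^3 C(n, j) (q−1)^j.
  j = 0: C(14,0)·(1)^0 = 1·1 = 1.
  j = 1: C(14,1)·(1)^1 = 14·1 = 14.
  j = 2: C(14,2)·(1)^2 = 91·1 = 91.
  j = 3: C(14,3)·(1)^3 = 364·1 = 364.
  V_q(n, t) = 1 + 14 + 91 + 364 = 470.
Step 2: q^n = 2^14 = 16384.
Step 3: Hamming bound ⌊q^n / V_q(n,t)⌋ = ⌊16384/470⌋ = 34.
Step 4: Compare |C| = 48 to 34: violated.
The claimed |C| lies above the Hamming bound, so no 2-ary code of length 14 with d ≥ 7 can have 48 codewords.


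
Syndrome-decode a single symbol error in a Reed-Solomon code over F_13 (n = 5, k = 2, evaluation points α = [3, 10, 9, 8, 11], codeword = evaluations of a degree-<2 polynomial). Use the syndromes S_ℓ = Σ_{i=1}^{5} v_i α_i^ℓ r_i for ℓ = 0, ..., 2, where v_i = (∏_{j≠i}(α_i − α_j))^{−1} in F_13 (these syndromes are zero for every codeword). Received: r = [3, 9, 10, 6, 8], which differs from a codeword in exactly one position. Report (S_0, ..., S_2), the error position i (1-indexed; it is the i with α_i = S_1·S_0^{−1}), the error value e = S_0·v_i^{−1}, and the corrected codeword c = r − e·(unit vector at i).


S = (11, 10, 2), error at position 4, error magnitude e = 8, c = [3, 9, 10, 11, 8].

Step 1: column multipliers v_i = (∏_{j≠i}(α_i − α_j))^{−1} mod 13.
  i = 1 (α = 3): (3−10)(3−9)(3−8)(3−11) = (−7)·(−6)·(−5)·(−8) = 1680 ≡ 3, so v_1 = 3^{−1} = 9 (mod 13).
  i = 2 (α = 10): (10−3)(10−9)(10−8)(10−11) = 7·1·2·(−1) = −14 ≡ 12, so v_2 = 12^{−1} = 12 (mod 13).
  i = 3 (α = 9): (9−3)(9−10)(9−8)(9−11) = 6·(−1)·1·(−2) = 12 ≡ 12, so v_3 = 12^{−1} = 12 (mod 13).
  i = 4 (α = 8): (8−3)(8−10)(8−9)(8−11) = 5·(−2)·(−1)·(−3) = −30 ≡ 9, so v_4 = 9^{−1} = 3 (mod 13).
  i = 5 (α = 11): (11−3)(11−10)(11−9)(11−8) = 8·1·2·3 = 48 ≡ 9, so v_5 = 9^{−1} = 3 (mod 13).
  v = [9, 12, 12, 3, 3].
Step 2: syndromes of r = [3, 9, 10, 6, 8] (all sums mod 13).
  S_0 = Σ v_i r_i = 9·3 + 12·9 + 12·10 + 3·6 + 3·8 = 297 ≡ 11.
  S_1 = Σ v_i α_i r_i = 9·3·3 + 12·10·9 + 12·9·10 + 3·8·6 + 3·11·8 = 2649 ≡ 10.
  α_i^2 mod 13 = [9, 9, 3, 12, 4].
  S_2 = Σ v_i α_i^2 r_i = 9·9·3 + 12·9·9 + 12·3·10 + 3·12·6 + 3·4·8 = 1887 ≡ 2.
  S = (11, 10, 2) ≠ 0, so r is not a codeword (an error is present).
Step 3: locate the error. For a single error e at position i, S_ℓ = v_i·e·α_i^ℓ, so α_err = S_1/S_0.
  S_0^{−1} = 11^{−1} = 6 (mod 13), so α_err = 10·6 = 60 ≡ 8 = α_4. Error position i = 4.
  Consistency check: S_2/S_1 = 2·4 = 8 ≡ 8 = α_err ✓ (single-error assumption holds).
Step 4: error magnitude e = S_0/v_4 = S_0·∏_{j≠4}(α_4 − α_j) = 11·9 = 99 ≡ 8 (mod 13).
Step 5: correct position 4: c_4 = r_4 − e = 6 − 8 ≡ 11 (mod 13). Hence c = [3, 9, 10, 11, 8].
  Check: interpolating c through the α_i gives m(x) = 6 + 12·x (degree < 2) with m(α_i) = c_i for every i, so c is indeed a codeword.


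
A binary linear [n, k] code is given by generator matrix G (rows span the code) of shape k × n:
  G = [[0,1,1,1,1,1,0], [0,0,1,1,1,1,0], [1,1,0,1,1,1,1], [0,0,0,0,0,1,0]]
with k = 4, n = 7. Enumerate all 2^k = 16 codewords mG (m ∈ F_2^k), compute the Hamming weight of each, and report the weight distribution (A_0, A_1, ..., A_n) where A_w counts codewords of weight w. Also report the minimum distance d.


Weight distribution: A_0 = 1, A_1 = 2, A_2 = 1, A_3 = 2, A_4 = 5, A_5 = 4, A_6 = 1. Minimum distance d = 1.

Enumerate all 2^4 = 16 messages m ∈ F_2^4.
For each, compute codeword c = mG in F_2^7, then tally its weight.
  m = 0000 → c = 0000000, weight = 0.
  m = 1000 → c = 0111110, weight = 5.
  m = 0100 → c = 0011110, weight = 4.
  m = 1100 → c = 0100000, weight = 1.
  m = 0010 → c = 1101111, weight = 6.
  m = 1010 → c = 1010001, weight = 3.
  m = 0110 → c = 1110001, weight = 4.
  m = 1110 → c = 1001111, weight = 5.
  m = 0001 → c = 0000010, weight = 1.
  m = 1001 → c = 0111100, weight = 4.
  m = 0101 → c = 0011100, weight = 3.
  m = 1101 → c = 0100010, weight = 2.
  m = 0011 → c = 1101101, weight = 5.
  m = 1011 → c = 1010011, weight = 4.
  m = 0111 → c = 1110011, weight = 5.
  m = 1111 → c = 1001101, weight = 4.
Tally weights:
  weight 0: 1 codewords.
  weight 1: 2 codewords.
  weight 2: 1 codewords.
  weight 3: 2 codewords.
  weight 4: 5 codewords.
  weight 5: 4 codewords.
  weight 6: 1 codewords.
Minimum distance d = smallest w > 0 with A_w > 0 = 1.
Sanity: Σ A_w = 16 = 2^4 = 16 ✓.


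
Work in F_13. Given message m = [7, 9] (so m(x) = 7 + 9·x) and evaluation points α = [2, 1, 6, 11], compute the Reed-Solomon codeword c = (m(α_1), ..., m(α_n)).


c = [12, 3, 9, 2]

Message polynomial: m(x) = 7 + 9·x (mod 13).
For each evaluation point α_i, compute m(α_i) mod 13:
  α_1 = 2: Horner steps 9 → 12, so m(2) = 12.
  α_2 = 1: Horner steps 9 → 3, so m(1) = 3.
  α_3 = 6: Horner steps 9 → 9, so m(6) = 9.
  α_4 = 11: Horner steps 9 → 2, so m(11) = 2.
Codeword c = [12, 3, 9, 2] ∈ F_13^4.


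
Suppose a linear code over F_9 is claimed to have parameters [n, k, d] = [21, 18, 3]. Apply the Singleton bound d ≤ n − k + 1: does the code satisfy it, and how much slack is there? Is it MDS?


Singleton RHS = n − k + 1 = 4, slack = 1, bound satisfied, not MDS.

Singleton bound: d ≤ n − k + 1.
Here n = 21, k = 18, so n − k + 1 = 4.
Given d = 3, check d ≤ 4: YES.
Slack = (n − k + 1) − d = 1.
The code is NOT MDS (slack = 1 > 0).
Description: the claimed parameters are [21, 18, 3]_9; such a code would be non-MDS.
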